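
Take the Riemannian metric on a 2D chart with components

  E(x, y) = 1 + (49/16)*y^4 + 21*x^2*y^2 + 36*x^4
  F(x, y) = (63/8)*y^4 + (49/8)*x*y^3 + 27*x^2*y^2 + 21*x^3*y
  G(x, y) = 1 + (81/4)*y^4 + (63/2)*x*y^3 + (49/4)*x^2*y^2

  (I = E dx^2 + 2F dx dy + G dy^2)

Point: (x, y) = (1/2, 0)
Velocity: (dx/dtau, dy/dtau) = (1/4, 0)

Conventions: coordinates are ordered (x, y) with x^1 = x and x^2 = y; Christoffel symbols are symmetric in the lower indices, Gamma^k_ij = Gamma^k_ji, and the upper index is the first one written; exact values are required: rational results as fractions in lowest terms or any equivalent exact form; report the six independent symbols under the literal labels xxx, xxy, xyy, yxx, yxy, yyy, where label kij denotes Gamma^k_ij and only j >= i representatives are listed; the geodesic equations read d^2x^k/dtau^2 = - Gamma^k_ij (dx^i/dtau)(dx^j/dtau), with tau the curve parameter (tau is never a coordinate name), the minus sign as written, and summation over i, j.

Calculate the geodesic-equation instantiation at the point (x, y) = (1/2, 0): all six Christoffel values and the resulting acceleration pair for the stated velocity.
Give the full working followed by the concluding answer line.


E = 13/4, F = 0, G = 1 at the point
E_x = 18, E_y = 0, F_x = 0, F_y = 21/8, G_x = 0, G_y = 0
EG - F^2 = 13/4;  g^inv = (4/13) * [[1, 0], [0, 13/4]]
first-kind symbols [ij,l] = (1/2)(d_i g_jl + d_j g_il - d_l g_ij): [xx,x] = E_x/2 = 9, [xx,y] = F_x - E_y/2 = 0, [xy,x] = E_y/2 = 0, [xy,y] = G_x/2 = 0, [yy,x] = F_y - G_x/2 = 21/8, [yy,y] = G_y/2 = 0
Gamma^x_ij = (G*[ij,x] - F*[ij,y])/(EG - F^2), Gamma^y_ij = (E*[ij,y] - F*[ij,x])/(EG - F^2)
Gamma_xxx = 36/13, Gamma_xxy = 0, Gamma_xyy = 21/26, Gamma_yxx = 0, Gamma_yxy = 0, Gamma_yyy = 0
d^2x/dtau^2 = -(Gamma_xxx*(1/4)^2 + 2*Gamma_xxy*(1/4)*(0) + Gamma_xyy*(0)^2) = -9/52
d^2y/dtau^2 = -(Gamma_yxx*(1/4)^2 + 2*Gamma_yxy*(1/4)*(0) + Gamma_yyy*(0)^2) = 0

Answer: Gamma_xxx = 36/13, Gamma_xxy = 0, Gamma_xyy = 21/26, Gamma_yxx = 0, Gamma_yxy = 0, Gamma_yyy = 0; accelerations (d^2x/dtau^2, d^2y/dtau^2) = (-9/52, 0)


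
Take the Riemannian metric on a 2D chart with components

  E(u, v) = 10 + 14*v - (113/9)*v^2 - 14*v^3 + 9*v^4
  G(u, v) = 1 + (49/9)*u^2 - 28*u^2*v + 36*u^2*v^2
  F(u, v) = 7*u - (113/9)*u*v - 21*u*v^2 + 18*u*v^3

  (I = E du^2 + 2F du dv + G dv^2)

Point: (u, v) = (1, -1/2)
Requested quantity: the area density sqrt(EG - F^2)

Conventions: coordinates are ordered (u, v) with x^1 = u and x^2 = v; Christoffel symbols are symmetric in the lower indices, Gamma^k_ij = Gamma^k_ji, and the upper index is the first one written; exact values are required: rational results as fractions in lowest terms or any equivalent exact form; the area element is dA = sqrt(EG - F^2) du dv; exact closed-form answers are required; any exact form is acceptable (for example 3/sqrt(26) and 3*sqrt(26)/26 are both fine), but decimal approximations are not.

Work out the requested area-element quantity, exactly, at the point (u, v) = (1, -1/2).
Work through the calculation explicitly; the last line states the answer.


E = 313/144, F = 52/9, G = 265/9; EG - F^2 = 4409/144

Answer: sqrt(EG - F^2) = sqrt(4409)/12


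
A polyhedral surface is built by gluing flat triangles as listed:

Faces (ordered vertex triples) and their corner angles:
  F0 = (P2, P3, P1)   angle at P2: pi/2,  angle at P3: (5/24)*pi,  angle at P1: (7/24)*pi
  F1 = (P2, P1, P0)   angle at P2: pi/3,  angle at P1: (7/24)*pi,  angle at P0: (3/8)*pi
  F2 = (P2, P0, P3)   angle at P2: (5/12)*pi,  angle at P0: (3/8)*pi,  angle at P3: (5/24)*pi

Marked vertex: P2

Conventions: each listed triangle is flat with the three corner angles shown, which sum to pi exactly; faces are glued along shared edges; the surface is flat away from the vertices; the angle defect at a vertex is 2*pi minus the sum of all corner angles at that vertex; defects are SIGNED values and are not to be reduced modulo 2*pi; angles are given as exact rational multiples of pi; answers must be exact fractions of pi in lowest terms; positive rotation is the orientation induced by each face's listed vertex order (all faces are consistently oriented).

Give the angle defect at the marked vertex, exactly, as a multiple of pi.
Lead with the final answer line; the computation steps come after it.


Answer: defect(P2) = (3/4)*pi

Sum of corner angles at P2: (5/4)*pi
defect = 2*pi - (5/4)*pi


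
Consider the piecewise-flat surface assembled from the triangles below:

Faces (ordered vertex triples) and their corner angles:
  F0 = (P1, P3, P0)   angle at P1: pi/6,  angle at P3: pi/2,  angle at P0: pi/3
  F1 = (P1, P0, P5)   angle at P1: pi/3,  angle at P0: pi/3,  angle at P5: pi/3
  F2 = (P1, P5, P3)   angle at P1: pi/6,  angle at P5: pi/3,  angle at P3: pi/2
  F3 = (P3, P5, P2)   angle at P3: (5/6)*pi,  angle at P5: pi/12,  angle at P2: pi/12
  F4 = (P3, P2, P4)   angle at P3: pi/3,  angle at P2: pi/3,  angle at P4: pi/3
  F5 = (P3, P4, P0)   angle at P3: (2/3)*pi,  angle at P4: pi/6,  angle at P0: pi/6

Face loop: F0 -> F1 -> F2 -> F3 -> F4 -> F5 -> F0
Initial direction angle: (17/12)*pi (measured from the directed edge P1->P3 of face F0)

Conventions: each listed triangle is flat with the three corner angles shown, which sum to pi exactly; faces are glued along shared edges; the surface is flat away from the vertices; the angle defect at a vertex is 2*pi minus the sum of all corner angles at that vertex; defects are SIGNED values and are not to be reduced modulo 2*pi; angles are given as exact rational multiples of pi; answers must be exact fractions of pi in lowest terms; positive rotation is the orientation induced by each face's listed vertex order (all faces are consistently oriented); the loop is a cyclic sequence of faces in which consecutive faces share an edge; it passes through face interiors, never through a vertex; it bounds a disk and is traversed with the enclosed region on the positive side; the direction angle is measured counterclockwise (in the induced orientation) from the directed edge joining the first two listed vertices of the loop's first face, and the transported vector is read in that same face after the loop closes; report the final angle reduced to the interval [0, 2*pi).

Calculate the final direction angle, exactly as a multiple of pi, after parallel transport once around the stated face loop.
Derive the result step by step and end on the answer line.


enclosed vertex P1: corner angles sum to (2/3)*pi, defect = 2*pi - (2/3)*pi = (4/3)*pi
enclosed vertex P3: corner angles sum to (17/6)*pi, defect = 2*pi - (17/6)*pi = (-5/6)*pi
summing the enclosed defects onto the initial angle, mod 2*pi in the induced orientation:
final angle = (17/12)*pi + pi/2 = (23/12)*pi (mod 2*pi)

Answer: final direction angle = (23/12)*pi


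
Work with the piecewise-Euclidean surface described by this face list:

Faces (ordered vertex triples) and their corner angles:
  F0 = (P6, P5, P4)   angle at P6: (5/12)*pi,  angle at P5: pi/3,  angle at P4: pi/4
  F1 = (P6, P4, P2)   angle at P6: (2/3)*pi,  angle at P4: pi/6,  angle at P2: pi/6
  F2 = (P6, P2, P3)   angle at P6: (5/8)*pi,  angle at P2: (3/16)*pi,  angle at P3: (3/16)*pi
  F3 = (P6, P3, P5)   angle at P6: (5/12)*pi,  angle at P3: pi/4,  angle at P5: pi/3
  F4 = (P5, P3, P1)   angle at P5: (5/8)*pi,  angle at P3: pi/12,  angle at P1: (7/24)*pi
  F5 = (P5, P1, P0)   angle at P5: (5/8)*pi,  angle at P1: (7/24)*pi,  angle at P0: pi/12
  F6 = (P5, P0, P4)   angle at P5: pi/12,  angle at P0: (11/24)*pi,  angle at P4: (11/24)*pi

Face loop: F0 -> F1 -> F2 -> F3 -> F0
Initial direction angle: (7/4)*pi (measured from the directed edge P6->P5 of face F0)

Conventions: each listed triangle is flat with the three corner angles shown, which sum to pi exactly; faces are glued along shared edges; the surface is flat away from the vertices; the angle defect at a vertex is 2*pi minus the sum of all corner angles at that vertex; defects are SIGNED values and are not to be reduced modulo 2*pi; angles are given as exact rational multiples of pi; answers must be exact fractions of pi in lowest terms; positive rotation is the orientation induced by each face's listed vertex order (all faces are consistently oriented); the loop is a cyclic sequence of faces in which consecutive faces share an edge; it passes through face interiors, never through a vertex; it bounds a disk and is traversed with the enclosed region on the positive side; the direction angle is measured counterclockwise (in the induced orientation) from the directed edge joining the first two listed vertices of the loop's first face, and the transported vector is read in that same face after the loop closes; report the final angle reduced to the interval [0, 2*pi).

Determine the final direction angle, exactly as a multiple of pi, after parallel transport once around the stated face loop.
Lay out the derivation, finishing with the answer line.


enclosed vertex P6: corner angles sum to (17/8)*pi, defect = 2*pi - (17/8)*pi = -pi/8
by Gauss-Bonnet the loop rotates the vector by the enclosed defect sum (positive orientation, mod 2*pi)
final angle = (7/4)*pi - pi/8 = (13/8)*pi (mod 2*pi)

Answer: final direction angle = (13/8)*pi


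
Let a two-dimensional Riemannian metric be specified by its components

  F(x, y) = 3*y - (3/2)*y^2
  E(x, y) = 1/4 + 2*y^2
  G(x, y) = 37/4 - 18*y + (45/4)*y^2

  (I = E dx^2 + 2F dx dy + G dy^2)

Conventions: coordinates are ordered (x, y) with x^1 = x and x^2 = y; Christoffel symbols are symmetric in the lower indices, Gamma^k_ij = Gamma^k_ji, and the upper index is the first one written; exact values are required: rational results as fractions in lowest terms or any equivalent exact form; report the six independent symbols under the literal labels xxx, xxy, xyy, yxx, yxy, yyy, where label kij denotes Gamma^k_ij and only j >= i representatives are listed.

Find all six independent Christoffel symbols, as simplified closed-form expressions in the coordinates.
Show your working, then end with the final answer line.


E = 1/4 + 2*y^2; F = 3*y - (3/2)*y^2; G = 37/4 - 18*y + (45/4)*y^2
Gamma^k_ij = (1/2) g^{kl} (d_i g_jl + d_j g_il - d_l g_ij), with g^inv = (1/(EG-F^2)) [[G, -F], [-F, E]]
first partials: E_x = 0, E_y = 4*y, F_x = 0, F_y = 3 - 3*y, G_x = 0, G_y = -18 + (45/2)*y
D = EG - F^2 = 37/16 - (9/2)*y + (197/16)*y^2 - 27*y^3 + (81/4)*y^4
expanded: Gamma^x_xx = (G E_x - 2F F_x + F E_y)/(2D), Gamma^x_xy = (G E_y - F G_x)/(2D), Gamma^x_yy = (2G F_y - G G_x - F G_y)/(2D), Gamma^y_xx = (2E F_x - E E_y - F E_x)/(2D), Gamma^y_xy = (E G_x - F E_y)/(2D), Gamma^y_yy = (E G_y - 2F F_y + F G_x)/(2D); substitute and cancel common factors

Answer: Gamma_xxx = (-48*y^3 + 96*y^2)/(324*y^4 - 432*y^3 + 197*y^2 - 72*y + 37), Gamma_xxy = (360*y^3 - 576*y^2 + 296*y)/(324*y^4 - 432*y^3 + 197*y^2 - 72*y + 37), Gamma_xyy = (-270*y^3 + 648*y^2 - 876*y + 444)/(324*y^4 - 432*y^3 + 197*y^2 - 72*y + 37), Gamma_yxx = (-64*y^3 - 8*y)/(324*y^4 - 432*y^3 + 197*y^2 - 72*y + 37), Gamma_yxy = (48*y^3 - 96*y^2)/(324*y^4 - 432*y^3 + 197*y^2 - 72*y + 37), Gamma_yyy = (288*y^3 - 72*y^2 - 99*y - 36)/(324*y^4 - 432*y^3 + 197*y^2 - 72*y + 37)


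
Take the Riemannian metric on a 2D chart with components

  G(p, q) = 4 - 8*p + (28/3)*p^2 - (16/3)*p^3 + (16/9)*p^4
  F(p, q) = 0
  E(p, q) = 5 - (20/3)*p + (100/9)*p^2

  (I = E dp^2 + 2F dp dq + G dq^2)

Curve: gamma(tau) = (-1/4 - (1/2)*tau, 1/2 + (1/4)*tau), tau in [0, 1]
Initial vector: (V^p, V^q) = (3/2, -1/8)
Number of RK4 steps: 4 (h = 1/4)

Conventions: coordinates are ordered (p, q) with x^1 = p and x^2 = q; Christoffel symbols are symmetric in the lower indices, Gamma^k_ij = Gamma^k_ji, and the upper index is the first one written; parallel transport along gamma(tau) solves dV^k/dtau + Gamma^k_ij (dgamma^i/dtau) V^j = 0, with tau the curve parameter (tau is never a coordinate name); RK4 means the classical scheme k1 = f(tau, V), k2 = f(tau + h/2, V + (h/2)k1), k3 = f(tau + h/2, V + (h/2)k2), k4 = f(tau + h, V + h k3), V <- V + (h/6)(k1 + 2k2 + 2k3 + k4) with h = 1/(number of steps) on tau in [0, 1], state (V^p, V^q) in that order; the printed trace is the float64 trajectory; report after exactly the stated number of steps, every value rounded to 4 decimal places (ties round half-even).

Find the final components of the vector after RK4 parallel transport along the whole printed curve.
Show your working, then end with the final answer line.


gamma'(tau) = (-1/2, 1/4); f(tau, V)^k = -Gamma^k_ij(gamma(tau)) gamma'^i(tau) V^j; h = 1/4; intermediate values shown to 6 dp
curve data and Christoffel symbols at the stage parameters:
  tau = 0.000000: gamma = (-0.250000, 0.500000), gamma' = (-0.500000, 0.250000); Gamma_ppp = -0.830189, Gamma_ppq = 0.000000, Gamma_pqq = 0.935849, Gamma_qpp = 0.000000, Gamma_qpq = -1.032258, Gamma_qqq = 0.000000
  tau = 0.125000: gamma = (-0.312500, 0.531250), gamma' = (-0.500000, 0.250000); Gamma_ppp = -0.833156, Gamma_ppq = 0.000000, Gamma_pqq = 0.955685, Gamma_qpp = 0.000000, Gamma_qpq = -1.028355, Gamma_qqq = 0.000000
  tau = 0.250000: gamma = (-0.375000, 0.562500), gamma' = (-0.500000, 0.250000); Gamma_ppp = -0.827586, Gamma_ppq = 0.000000, Gamma_pqq = 0.972414, Gamma_qpp = 0.000000, Gamma_qpq = -1.021277, Gamma_qqq = 0.000000
  tau = 0.375000: gamma = (-0.437500, 0.593750), gamma' = (-0.500000, 0.250000); Gamma_ppp = -0.815903, Gamma_ppq = 0.000000, Gamma_pqq = 0.986949, Gamma_qpp = 0.000000, Gamma_qpq = -1.011647, Gamma_qqq = 0.000000
  tau = 0.500000: gamma = (-0.500000, 0.625000), gamma' = (-0.500000, 0.250000); Gamma_ppp = -0.800000, Gamma_ppq = 0.000000, Gamma_pqq = 1.000000, Gamma_qpp = 0.000000, Gamma_qpq = -1.000000, Gamma_qqq = 0.000000
  tau = 0.625000: gamma = (-0.562500, 0.656250), gamma' = (-0.500000, 0.250000); Gamma_ppp = -0.781316, Gamma_ppq = 0.000000, Gamma_pqq = 1.012102, Gamma_qpp = 0.000000, Gamma_qpq = -0.986784, Gamma_qqq = 0.000000
  tau = 0.750000: gamma = (-0.625000, 0.687500), gamma' = (-0.500000, 0.250000); Gamma_ppp = -0.760925, Gamma_ppq = 0.000000, Gamma_pqq = 1.023650, Gamma_qpp = 0.000000, Gamma_qpq = -0.972376, Gamma_qqq = 0.000000
  tau = 0.875000: gamma = (-0.687500, 0.718750), gamma' = (-0.500000, 0.250000); Gamma_ppp = -0.739614, Gamma_ppq = 0.000000, Gamma_pqq = 1.034933, Gamma_qpp = 0.000000, Gamma_qpq = -0.957087, Gamma_qqq = 0.000000
  tau = 1.000000: gamma = (-0.750000, 0.750000), gamma' = (-0.500000, 0.250000); Gamma_ppp = -0.717949, Gamma_ppq = 0.000000, Gamma_pqq = 1.046154, Gamma_qpp = 0.000000, Gamma_qpq = -0.941176, Gamma_qqq = 0.000000
step 0: V^p = 1.5000, V^q = -0.1250
step 1: k1 = (-0.593396, 0.451613), k2 = (-0.577590, 0.401810), k3 = (-0.576926, 0.405519), k4 = (-0.555266, 0.358215); V <- V + (h/6)(k1 + 2k2 + 2k3 + k4): V^p = 1.3559, V^q = -0.0240
step 2: k1 = (-0.555245, 0.358440), k2 = (-0.529978, 0.314843), k3 = (-0.529922, 0.318399), k4 = (-0.503285, 0.278052); V <- V + (h/6)(k1 + 2k2 + 2k3 + k4): V^p = 1.2235, V^q = 0.0553
step 3: k1 = (-0.503227, 0.278219), k2 = (-0.476191, 0.241866), k3 = (-0.476361, 0.244941), k4 = (-0.450012, 0.211812); V <- V + (h/6)(k1 + 2k2 + 2k3 + k4): V^p = 1.1044, V^q = 0.1163
step 4: k1 = (-0.449945, 0.211932), k2 = (-0.424560, 0.182465), k3 = (-0.424780, 0.184987), k4 = (-0.400842, 0.158381); V <- V + (h/6)(k1 + 2k2 + 2k3 + k4): V^p = 0.9982, V^q = 0.1623

Answer: V^p = 0.9982, V^q = 0.1623


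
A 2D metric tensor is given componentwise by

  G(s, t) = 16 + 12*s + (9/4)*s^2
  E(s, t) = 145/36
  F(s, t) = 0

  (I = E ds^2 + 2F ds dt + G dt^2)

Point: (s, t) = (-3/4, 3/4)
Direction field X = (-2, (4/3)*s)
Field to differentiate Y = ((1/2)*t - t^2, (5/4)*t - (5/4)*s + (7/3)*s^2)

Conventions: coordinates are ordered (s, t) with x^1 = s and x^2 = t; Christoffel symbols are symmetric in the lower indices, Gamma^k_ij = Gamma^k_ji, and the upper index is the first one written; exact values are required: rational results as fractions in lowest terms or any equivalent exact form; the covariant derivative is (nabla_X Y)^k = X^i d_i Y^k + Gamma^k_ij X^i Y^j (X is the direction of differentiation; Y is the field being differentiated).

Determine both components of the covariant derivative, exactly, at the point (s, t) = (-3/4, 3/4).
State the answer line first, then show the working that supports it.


Answer: (nabla_X Y)^s = 40951/9280, (nabla_X Y)^t = 231/46

E = 145/36, F = 0, G = 529/64 at the point
E_s = 0, E_t = 0, F_s = 0, F_t = 0, G_s = 69/8, G_t = 0
EG - F^2 = 76705/2304;  g^inv = (2304/76705) * [[529/64, 0], [0, 145/36]]
first-kind symbols [ij,l] = (1/2)(d_i g_jl + d_j g_il - d_l g_ij): [ss,s] = E_s/2 = 0, [ss,t] = F_s - E_t/2 = 0, [st,s] = E_t/2 = 0, [st,t] = G_s/2 = 69/16, [tt,s] = F_t - G_s/2 = -69/16, [tt,t] = G_t/2 = 0
Gamma^s_ij = (G*[ij,s] - F*[ij,t])/(EG - F^2), Gamma^t_ij = (E*[ij,t] - F*[ij,s])/(EG - F^2)
Gamma_sss = 0, Gamma_sst = 0, Gamma_stt = -621/580, Gamma_tss = 0, Gamma_tst = 12/23, Gamma_ttt = 0
X = (-2, -1), Y = (-3/16, 51/16) at the point


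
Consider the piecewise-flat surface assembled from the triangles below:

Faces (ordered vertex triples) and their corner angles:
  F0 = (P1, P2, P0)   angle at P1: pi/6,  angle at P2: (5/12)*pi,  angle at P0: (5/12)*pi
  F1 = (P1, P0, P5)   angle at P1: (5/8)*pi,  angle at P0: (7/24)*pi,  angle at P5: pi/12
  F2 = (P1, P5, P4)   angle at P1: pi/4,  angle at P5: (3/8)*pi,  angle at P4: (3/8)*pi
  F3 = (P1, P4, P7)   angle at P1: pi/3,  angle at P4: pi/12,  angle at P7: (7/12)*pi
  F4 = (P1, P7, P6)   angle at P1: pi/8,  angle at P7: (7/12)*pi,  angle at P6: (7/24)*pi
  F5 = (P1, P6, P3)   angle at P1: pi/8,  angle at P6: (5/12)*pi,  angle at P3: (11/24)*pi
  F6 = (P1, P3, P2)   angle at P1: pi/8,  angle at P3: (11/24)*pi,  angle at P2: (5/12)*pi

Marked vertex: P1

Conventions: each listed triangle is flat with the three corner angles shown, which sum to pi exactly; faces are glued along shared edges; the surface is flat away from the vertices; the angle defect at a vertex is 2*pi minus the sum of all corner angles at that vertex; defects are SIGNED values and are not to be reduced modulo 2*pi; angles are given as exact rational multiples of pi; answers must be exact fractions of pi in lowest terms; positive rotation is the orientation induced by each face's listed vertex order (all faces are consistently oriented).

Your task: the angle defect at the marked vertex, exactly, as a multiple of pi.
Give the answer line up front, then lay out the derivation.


Answer: defect(P1) = pi/4

Sum of corner angles at P1: (7/4)*pi
defect = 2*pi - (7/4)*pi


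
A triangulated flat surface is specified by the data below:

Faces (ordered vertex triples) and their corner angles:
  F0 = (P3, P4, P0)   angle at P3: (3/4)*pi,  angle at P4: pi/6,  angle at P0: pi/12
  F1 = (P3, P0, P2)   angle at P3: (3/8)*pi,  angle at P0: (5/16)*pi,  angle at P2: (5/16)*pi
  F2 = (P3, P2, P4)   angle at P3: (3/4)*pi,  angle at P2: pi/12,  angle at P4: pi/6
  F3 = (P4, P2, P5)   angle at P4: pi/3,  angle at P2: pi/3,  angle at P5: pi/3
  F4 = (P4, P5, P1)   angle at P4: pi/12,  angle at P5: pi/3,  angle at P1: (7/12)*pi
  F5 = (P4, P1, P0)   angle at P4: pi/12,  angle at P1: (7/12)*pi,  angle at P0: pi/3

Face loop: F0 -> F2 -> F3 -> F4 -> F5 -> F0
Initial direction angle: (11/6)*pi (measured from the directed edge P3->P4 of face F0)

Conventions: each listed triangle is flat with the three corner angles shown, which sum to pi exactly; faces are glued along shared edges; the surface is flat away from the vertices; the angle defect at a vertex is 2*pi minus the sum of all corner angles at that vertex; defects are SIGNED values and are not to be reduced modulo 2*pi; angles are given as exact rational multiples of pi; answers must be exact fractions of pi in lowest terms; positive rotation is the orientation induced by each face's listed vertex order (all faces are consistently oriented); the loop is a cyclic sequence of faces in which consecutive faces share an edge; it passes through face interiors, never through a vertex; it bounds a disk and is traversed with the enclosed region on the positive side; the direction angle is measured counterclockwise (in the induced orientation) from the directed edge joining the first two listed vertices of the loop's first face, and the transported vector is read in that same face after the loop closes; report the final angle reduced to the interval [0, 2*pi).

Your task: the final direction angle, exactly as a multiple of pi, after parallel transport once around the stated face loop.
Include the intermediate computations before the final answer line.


enclosed vertex P4: corner angles sum to (5/6)*pi, defect = 2*pi - (5/6)*pi = (7/6)*pi
transport around the loop rotates by the sum of enclosed defects; add to the initial angle mod 2*pi
final angle = (11/6)*pi + (7/6)*pi = pi (mod 2*pi)

Answer: final direction angle = pi


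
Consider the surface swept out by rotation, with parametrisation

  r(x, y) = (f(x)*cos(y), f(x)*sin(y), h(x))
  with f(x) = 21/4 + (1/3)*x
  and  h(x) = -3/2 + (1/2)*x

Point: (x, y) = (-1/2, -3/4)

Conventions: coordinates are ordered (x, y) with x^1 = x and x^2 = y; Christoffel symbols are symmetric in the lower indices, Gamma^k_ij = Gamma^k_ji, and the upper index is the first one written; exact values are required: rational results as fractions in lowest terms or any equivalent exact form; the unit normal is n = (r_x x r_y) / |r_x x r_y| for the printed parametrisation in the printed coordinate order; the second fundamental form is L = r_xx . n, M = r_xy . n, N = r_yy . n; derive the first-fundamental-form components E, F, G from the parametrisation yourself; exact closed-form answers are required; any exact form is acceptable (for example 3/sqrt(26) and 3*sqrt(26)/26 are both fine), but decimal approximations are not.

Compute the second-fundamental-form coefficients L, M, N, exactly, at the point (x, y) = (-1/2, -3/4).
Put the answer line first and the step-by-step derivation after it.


Answer: L = 0, M = 0, N = 61*sqrt(13)/52

f = 61/12, f' = 1/3, f'' = 0, h' = 1/2, h'' = 0
E = 13/36, F = 0, G = 3721/144; answer radicand W^2 = 13/36
unnormalised second-form numerators: l = 0, m = 0, n = 61/24; L = l/sqrt(13/36), and similarly M = m/sqrt(W^2), N = n/sqrt(W^2)


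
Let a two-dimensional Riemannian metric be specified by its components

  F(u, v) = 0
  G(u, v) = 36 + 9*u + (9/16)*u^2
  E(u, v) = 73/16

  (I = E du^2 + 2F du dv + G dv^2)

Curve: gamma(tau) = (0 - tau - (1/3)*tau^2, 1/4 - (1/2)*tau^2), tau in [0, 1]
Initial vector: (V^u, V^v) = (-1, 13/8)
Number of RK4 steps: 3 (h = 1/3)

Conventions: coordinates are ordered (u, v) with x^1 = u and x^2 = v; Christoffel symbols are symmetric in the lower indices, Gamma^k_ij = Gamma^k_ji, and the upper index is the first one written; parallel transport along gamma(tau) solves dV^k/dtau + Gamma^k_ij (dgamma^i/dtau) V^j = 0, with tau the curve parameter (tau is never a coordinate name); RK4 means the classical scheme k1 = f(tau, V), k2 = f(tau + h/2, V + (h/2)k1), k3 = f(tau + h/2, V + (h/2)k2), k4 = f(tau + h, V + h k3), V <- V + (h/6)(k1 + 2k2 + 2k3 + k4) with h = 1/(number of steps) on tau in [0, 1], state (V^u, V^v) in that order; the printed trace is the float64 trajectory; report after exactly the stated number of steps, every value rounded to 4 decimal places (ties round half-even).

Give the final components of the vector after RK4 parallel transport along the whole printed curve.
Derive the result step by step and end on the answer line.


gamma'(tau) = (-1 - (2/3)*tau, -tau); f(tau, V)^k = -Gamma^k_ij(gamma(tau)) gamma'^i(tau) V^j; h = 1/3; intermediate values shown to 6 dp
curve data and Christoffel symbols at the stage parameters:
  tau = 0.000000: gamma = (0.000000, 0.250000), gamma' = (-1.000000, 0.000000); Gamma_uuu = 0.000000, Gamma_uuv = 0.000000, Gamma_uvv = -0.986301, Gamma_vuu = 0.000000, Gamma_vuv = 0.125000, Gamma_vvv = 0.000000
  tau = 0.166667: gamma = (-0.175926, 0.236111), gamma' = (-1.111111, -0.166667); Gamma_uuu = 0.000000, Gamma_uuv = 0.000000, Gamma_uvv = -0.964612, Gamma_vuu = 0.000000, Gamma_vuv = 0.127811, Gamma_vvv = 0.000000
  tau = 0.333333: gamma = (-0.370370, 0.194444), gamma' = (-1.222222, -0.333333); Gamma_uuu = 0.000000, Gamma_uuv = 0.000000, Gamma_uvv = -0.940639, Gamma_vuu = 0.000000, Gamma_vuv = 0.131068, Gamma_vvv = 0.000000
  tau = 0.500000: gamma = (-0.583333, 0.125000), gamma' = (-1.333333, -0.500000); Gamma_uuu = 0.000000, Gamma_uuv = 0.000000, Gamma_uvv = -0.914384, Gamma_vuu = 0.000000, Gamma_vuv = 0.134831, Gamma_vvv = 0.000000
  tau = 0.666667: gamma = (-0.814815, 0.027778), gamma' = (-1.444444, -0.666667); Gamma_uuu = 0.000000, Gamma_uuv = 0.000000, Gamma_uvv = -0.885845, Gamma_vuu = 0.000000, Gamma_vuv = 0.139175, Gamma_vvv = 0.000000
  tau = 0.833333: gamma = (-1.064815, -0.097222), gamma' = (-1.555556, -0.833333); Gamma_uuu = 0.000000, Gamma_uuv = 0.000000, Gamma_uvv = -0.855023, Gamma_vuu = 0.000000, Gamma_vuv = 0.144192, Gamma_vvv = 0.000000
  tau = 1.000000: gamma = (-1.333333, -0.250000), gamma' = (-1.666667, -1.000000); Gamma_uuu = 0.000000, Gamma_uuv = 0.000000, Gamma_uvv = -0.821918, Gamma_vuu = 0.000000, Gamma_vuv = 0.150000, Gamma_vvv = 0.000000
step 0: V^u = -1.0000, V^v = 1.6250
step 1: k1 = (0.000000, 0.203125), k2 = (-0.266692, 0.214275), k3 = (-0.266991, 0.213592), k4 = (-0.531837, 0.224143); V <- V + (h/6)(k1 + 2k2 + 2k3 + k4): V^u = -1.0888, V^v = 1.6963
step 2: k1 = (-0.531862, 0.224163), k2 = (-0.792605, 0.232284), k3 = (-0.793224, 0.229598), k4 = (-1.046957, 0.230830); V <- V + (h/6)(k1 + 2k2 + 2k3 + k4): V^u = -1.3528, V^v = 1.7729
step 3: k1 = (-1.046995, 0.230889), k2 = (-1.290626, 0.222770), k3 = (-1.289662, 0.217587), k4 = (-1.516771, 0.193954); V <- V + (h/6)(k1 + 2k2 + 2k3 + k4): V^u = -1.7819, V^v = 1.8454

Answer: V^u = -1.7819, V^v = 1.8454


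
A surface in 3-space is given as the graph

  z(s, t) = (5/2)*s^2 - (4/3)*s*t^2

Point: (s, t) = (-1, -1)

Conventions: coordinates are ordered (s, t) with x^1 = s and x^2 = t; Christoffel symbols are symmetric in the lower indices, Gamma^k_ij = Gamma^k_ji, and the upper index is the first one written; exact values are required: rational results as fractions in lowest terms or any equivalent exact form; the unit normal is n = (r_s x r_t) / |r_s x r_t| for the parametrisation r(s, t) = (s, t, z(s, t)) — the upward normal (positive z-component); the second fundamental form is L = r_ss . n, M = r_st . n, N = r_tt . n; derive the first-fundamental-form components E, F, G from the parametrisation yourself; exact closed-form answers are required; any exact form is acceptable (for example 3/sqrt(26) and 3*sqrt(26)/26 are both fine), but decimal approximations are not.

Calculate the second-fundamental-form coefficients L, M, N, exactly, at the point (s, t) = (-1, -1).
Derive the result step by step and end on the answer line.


z_s = -19/3, z_t = -8/3, z_ss = 5, z_st = 8/3, z_tt = 8/3
E = 370/9, F = 152/9, G = 73/9; answer radicand W^2 = 434/9
unnormalised second-form numerators: l = 5, m = 8/3, n = 8/3; L = l/sqrt(434/9), and similarly M = m/sqrt(W^2), N = n/sqrt(W^2)

Answer: L = 15*sqrt(434)/434, M = 4*sqrt(434)/217, N = 4*sqrt(434)/217


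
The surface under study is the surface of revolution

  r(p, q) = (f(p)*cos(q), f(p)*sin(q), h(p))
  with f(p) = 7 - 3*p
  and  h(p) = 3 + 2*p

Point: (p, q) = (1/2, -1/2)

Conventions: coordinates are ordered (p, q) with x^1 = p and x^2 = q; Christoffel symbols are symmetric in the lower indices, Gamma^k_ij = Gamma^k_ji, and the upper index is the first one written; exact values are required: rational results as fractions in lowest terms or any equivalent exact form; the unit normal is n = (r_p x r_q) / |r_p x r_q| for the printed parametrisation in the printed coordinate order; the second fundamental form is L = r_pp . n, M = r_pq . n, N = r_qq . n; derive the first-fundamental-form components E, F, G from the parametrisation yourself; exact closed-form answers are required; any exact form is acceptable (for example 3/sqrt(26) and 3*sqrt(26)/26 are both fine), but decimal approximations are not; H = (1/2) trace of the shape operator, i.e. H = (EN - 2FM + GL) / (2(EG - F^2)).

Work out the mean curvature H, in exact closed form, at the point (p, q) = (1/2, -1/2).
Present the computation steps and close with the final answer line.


f = 11/2, f' = -3, f'' = 0, h' = 2, h'' = 0
E = 13, F = 0, G = 121/4; answer radicand W^2 = 13
unnormalised second-form numerators: l = 0, m = 0, n = 11; L = l/sqrt(13), and similarly M = m/sqrt(W^2), N = n/sqrt(W^2)
H = (E*n - 2*F*m + G*l) / (2*(EG - F^2)*sqrt(W^2)); E*n - 2*F*m + G*l = 143, EG - F^2 = 1573/4, so H = (2/11)/sqrt(13)

Answer: H = 2*sqrt(13)/143


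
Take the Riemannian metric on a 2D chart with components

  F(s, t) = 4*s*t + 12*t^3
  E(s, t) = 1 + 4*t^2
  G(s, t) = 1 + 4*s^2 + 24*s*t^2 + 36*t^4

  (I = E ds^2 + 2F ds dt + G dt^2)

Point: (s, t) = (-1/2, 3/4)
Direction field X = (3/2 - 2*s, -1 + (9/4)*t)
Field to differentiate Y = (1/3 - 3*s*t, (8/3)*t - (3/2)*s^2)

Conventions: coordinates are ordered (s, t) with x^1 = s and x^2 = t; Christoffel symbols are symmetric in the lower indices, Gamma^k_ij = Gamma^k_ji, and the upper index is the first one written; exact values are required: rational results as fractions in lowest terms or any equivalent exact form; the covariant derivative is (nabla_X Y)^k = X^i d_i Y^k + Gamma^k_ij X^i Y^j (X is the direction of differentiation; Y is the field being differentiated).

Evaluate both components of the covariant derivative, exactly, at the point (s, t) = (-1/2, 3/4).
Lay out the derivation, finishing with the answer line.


E = 13/4, F = 57/16, G = 425/64 at the point
E_s = 0, E_t = 6, F_s = 3, F_t = 73/4, G_s = 19/2, G_t = 171/4
EG - F^2 = 569/64;  g^inv = (64/569) * [[425/64, -57/16], [-57/16, 13/4]]
first-kind symbols [ij,l] = (1/2)(d_i g_jl + d_j g_il - d_l g_ij): [ss,s] = E_s/2 = 0, [ss,t] = F_s - E_t/2 = 0, [st,s] = E_t/2 = 3, [st,t] = G_s/2 = 19/4, [tt,s] = F_t - G_s/2 = 27/2, [tt,t] = G_t/2 = 171/8
Gamma^s_ij = (G*[ij,s] - F*[ij,t])/(EG - F^2), Gamma^t_ij = (E*[ij,t] - F*[ij,s])/(EG - F^2)
Gamma_sss = 0, Gamma_sst = 192/569, Gamma_stt = 864/569, Gamma_tss = 0, Gamma_tst = 304/569, Gamma_ttt = 1368/569
X = (5/2, 11/16), Y = (35/24, 13/8) at the point

Answer: (nabla_X Y)^s = -21635/18208, (nabla_X Y)^t = 299761/27312


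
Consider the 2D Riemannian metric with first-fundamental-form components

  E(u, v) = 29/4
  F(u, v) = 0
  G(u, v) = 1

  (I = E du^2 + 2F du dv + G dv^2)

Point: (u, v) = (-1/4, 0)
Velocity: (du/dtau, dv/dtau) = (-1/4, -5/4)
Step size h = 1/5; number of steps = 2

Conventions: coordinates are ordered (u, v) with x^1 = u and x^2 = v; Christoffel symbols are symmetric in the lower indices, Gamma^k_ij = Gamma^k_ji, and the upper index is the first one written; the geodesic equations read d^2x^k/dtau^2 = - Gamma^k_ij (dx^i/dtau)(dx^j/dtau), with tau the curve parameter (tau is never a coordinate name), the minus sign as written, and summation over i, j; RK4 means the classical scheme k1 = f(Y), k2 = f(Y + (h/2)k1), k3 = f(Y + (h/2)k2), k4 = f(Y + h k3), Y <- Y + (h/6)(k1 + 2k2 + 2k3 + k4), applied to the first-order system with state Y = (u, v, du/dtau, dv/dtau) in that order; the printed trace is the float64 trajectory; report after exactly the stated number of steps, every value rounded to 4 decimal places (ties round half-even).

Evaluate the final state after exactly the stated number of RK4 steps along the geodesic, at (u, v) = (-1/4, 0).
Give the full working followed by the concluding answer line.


f(Y) = (du/dtau, dv/dtau, -Gamma^u_ij Y'^i Y'^j, -Gamma^v_ij Y'^i Y'^j) with the Gammas evaluated at the stage position; h = 0.200000; intermediate values shown to 6 dp
step 0: u = -0.2500, v = 0.0000, du/dtau = -0.2500, dv/dtau = -1.2500
step 1:
  k1: at (u, v) = (-0.250000, 0.000000), (du/dtau, dv/dtau) = (-0.250000, -1.250000); Gamma_uuu = 0.000000, Gamma_uuv = 0.000000, Gamma_uvv = 0.000000, Gamma_vuu = 0.000000, Gamma_vuv = 0.000000, Gamma_vvv = 0.000000; k1 = (-0.250000, -1.250000, 0.000000, 0.000000)
  k2: at (u, v) = (-0.275000, -0.125000), (du/dtau, dv/dtau) = (-0.250000, -1.250000); Gamma_uuu = 0.000000, Gamma_uuv = 0.000000, Gamma_uvv = 0.000000, Gamma_vuu = 0.000000, Gamma_vuv = 0.000000, Gamma_vvv = 0.000000; k2 = (-0.250000, -1.250000, 0.000000, 0.000000)
  k3: at (u, v) = (-0.275000, -0.125000), (du/dtau, dv/dtau) = (-0.250000, -1.250000); Gamma_uuu = 0.000000, Gamma_uuv = 0.000000, Gamma_uvv = 0.000000, Gamma_vuu = 0.000000, Gamma_vuv = 0.000000, Gamma_vvv = 0.000000; k3 = (-0.250000, -1.250000, 0.000000, 0.000000)
  k4: at (u, v) = (-0.300000, -0.250000), (du/dtau, dv/dtau) = (-0.250000, -1.250000); Gamma_uuu = 0.000000, Gamma_uuv = 0.000000, Gamma_uvv = 0.000000, Gamma_vuu = 0.000000, Gamma_vuv = 0.000000, Gamma_vvv = 0.000000; k4 = (-0.250000, -1.250000, 0.000000, 0.000000)
  Y <- Y + (h/6)(k1 + 2k2 + 2k3 + k4): u = -0.3000, v = -0.2500, du/dtau = -0.2500, dv/dtau = -1.2500
step 2:
  k1: at (u, v) = (-0.300000, -0.250000), (du/dtau, dv/dtau) = (-0.250000, -1.250000); Gamma_uuu = 0.000000, Gamma_uuv = 0.000000, Gamma_uvv = 0.000000, Gamma_vuu = 0.000000, Gamma_vuv = 0.000000, Gamma_vvv = 0.000000; k1 = (-0.250000, -1.250000, 0.000000, 0.000000)
  k2: at (u, v) = (-0.325000, -0.375000), (du/dtau, dv/dtau) = (-0.250000, -1.250000); Gamma_uuu = 0.000000, Gamma_uuv = 0.000000, Gamma_uvv = 0.000000, Gamma_vuu = 0.000000, Gamma_vuv = 0.000000, Gamma_vvv = 0.000000; k2 = (-0.250000, -1.250000, 0.000000, 0.000000)
  k3: at (u, v) = (-0.325000, -0.375000), (du/dtau, dv/dtau) = (-0.250000, -1.250000); Gamma_uuu = 0.000000, Gamma_uuv = 0.000000, Gamma_uvv = 0.000000, Gamma_vuu = 0.000000, Gamma_vuv = 0.000000, Gamma_vvv = 0.000000; k3 = (-0.250000, -1.250000, 0.000000, 0.000000)
  k4: at (u, v) = (-0.350000, -0.500000), (du/dtau, dv/dtau) = (-0.250000, -1.250000); Gamma_uuu = 0.000000, Gamma_uuv = 0.000000, Gamma_uvv = 0.000000, Gamma_vuu = 0.000000, Gamma_vuv = 0.000000, Gamma_vvv = 0.000000; k4 = (-0.250000, -1.250000, 0.000000, 0.000000)
  Y <- Y + (h/6)(k1 + 2k2 + 2k3 + k4): u = -0.3500, v = -0.5000, du/dtau = -0.2500, dv/dtau = -1.2500

Answer: u = -0.3500, v = -0.5000, du/dtau = -0.2500, dv/dtau = -1.2500


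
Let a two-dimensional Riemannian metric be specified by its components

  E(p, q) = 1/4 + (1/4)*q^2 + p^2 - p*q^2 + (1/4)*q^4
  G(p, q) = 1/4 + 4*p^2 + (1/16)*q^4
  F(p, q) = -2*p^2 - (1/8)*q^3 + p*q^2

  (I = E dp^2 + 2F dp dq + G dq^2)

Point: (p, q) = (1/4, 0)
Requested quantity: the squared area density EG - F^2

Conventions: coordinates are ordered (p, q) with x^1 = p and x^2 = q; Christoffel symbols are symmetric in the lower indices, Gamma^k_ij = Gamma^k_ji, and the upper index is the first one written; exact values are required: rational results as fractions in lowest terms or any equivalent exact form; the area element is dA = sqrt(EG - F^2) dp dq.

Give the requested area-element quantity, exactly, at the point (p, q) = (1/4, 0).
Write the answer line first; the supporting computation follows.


Answer: EG - F^2 = 9/64

E = 5/16, F = -1/8, G = 1/2; EG - F^2 = 9/64


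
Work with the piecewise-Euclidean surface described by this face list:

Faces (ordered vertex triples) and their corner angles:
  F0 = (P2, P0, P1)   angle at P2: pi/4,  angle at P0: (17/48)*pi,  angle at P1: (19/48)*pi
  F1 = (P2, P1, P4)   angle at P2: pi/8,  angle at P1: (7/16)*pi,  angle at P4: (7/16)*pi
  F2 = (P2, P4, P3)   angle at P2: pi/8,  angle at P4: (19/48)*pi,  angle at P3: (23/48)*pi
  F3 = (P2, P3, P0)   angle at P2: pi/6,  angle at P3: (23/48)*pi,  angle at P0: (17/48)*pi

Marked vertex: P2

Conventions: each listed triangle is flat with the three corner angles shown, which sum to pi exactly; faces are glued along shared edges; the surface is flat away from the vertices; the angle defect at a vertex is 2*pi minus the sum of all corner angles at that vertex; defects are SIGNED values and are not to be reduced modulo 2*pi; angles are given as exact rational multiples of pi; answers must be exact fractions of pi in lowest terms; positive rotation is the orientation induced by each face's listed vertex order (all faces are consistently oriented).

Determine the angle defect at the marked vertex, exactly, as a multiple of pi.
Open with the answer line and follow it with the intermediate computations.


Answer: defect(P2) = (4/3)*pi

Sum of corner angles at P2: (2/3)*pi
defect = 2*pi - (2/3)*pi


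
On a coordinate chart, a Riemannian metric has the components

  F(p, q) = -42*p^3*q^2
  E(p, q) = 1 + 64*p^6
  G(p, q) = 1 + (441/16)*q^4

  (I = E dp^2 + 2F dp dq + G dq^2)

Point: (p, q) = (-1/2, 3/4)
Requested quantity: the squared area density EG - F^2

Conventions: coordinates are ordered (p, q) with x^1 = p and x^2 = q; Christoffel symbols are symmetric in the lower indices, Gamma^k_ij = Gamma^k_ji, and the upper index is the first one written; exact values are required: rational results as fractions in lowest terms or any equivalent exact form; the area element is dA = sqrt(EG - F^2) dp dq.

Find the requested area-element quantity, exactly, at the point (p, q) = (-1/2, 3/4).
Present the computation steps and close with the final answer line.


E = 2, F = 189/64, G = 39817/4096; EG - F^2 = 43913/4096

Answer: EG - F^2 = 43913/4096


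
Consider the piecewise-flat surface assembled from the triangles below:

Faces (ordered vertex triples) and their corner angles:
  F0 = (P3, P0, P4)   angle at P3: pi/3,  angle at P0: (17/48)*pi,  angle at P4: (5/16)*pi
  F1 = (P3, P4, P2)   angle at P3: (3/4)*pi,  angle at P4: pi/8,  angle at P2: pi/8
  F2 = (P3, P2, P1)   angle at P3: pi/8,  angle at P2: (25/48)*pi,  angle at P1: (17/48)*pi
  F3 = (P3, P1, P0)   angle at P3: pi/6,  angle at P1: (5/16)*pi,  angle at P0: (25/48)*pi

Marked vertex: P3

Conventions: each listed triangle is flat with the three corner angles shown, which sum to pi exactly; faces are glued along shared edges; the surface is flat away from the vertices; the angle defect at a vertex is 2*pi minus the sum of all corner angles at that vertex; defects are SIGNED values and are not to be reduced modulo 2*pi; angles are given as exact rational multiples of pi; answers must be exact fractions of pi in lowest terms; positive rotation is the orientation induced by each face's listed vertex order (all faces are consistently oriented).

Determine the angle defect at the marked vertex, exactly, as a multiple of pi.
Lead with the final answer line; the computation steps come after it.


Answer: defect(P3) = (5/8)*pi

Sum of corner angles at P3: (11/8)*pi
defect = 2*pi - (11/8)*pi


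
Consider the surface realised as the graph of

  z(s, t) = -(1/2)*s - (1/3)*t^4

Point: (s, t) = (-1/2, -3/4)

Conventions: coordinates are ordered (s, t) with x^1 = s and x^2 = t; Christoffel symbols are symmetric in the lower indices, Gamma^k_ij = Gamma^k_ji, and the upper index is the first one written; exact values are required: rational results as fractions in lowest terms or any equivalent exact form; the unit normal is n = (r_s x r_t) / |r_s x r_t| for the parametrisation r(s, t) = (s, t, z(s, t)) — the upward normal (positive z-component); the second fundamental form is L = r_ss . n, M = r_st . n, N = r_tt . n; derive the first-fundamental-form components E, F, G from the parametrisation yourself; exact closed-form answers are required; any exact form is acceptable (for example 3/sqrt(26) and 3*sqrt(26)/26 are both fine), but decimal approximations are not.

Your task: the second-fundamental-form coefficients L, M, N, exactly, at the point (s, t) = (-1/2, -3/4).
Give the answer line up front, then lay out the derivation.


Answer: L = 0, M = 0, N = -36*sqrt(401)/401

z_s = -1/2, z_t = 9/16, z_ss = 0, z_st = 0, z_tt = -9/4
E = 5/4, F = -9/32, G = 337/256; answer radicand W^2 = 401/256
unnormalised second-form numerators: l = 0, m = 0, n = -9/4; L = l/sqrt(401/256), and similarly M = m/sqrt(W^2), N = n/sqrt(W^2)


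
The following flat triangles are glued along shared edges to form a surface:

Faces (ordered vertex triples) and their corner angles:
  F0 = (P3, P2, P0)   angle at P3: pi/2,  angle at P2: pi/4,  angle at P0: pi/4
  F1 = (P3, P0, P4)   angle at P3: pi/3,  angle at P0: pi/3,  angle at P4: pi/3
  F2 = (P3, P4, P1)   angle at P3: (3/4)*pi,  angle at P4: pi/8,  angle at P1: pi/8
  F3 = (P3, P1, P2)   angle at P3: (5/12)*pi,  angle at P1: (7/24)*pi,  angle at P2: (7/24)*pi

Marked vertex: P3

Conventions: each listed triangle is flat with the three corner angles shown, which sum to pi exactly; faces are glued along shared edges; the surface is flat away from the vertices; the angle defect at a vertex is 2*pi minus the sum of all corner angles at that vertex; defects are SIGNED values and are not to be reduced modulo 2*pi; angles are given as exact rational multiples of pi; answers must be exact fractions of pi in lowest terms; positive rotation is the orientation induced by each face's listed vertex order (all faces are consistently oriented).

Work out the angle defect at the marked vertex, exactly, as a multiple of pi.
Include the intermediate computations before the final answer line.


Sum of corner angles at P3: 2*pi
defect = 2*pi - 2*pi

Answer: defect(P3) = 0
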